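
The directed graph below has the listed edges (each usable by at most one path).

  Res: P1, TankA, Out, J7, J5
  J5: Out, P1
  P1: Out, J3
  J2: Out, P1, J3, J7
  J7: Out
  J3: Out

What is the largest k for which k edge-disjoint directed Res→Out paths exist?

4

Assign every edge capacity 1; by Menger, the answer equals the max flow.
Path Res→Out (+1); total 1.
Path Res→J5→Out (+1); total 2.
Path Res→P1→Out (+1); total 3.
Path Res→J7→Out (+1); total 4.
No residual Res→Out path; max flow = 4.
Certifying cut of size 4: {Res→J5, Res→J7, Res→Out, Res→P1}.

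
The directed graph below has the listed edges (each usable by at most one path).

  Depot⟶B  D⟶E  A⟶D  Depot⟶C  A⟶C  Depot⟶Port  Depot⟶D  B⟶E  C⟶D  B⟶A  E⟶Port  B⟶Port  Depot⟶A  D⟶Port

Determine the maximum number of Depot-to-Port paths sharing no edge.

Assign every edge capacity 1; by Menger, the answer equals the max flow.
Path Depot→Port (+1); total 1.
Path Depot→B→Port (+1); total 2.
Path Depot→D→Port (+1); total 3.
Path Depot→A→D→E→Port (+1); total 4.
No residual Depot→Port path; max flow = 4.
Certifying cut of size 4: {D→E, D→Port, Depot→B, Depot→Port}.

4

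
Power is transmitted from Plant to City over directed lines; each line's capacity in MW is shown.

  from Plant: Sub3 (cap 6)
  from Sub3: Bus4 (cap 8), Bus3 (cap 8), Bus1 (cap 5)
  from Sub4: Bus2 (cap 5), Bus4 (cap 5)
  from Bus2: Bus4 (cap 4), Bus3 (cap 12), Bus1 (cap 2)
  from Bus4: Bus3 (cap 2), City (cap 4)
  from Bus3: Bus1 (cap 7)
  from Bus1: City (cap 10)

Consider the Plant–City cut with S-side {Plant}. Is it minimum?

Yes — it is a minimum cut (capacity 6).

Given cut capacity: 6 = 6.
Augment Plant→Sub3→Bus4→City: bottleneck 4, flow now 4.
Augment Plant→Sub3→Bus1→City: bottleneck 2, flow now 6.
No augmenting path remains; maximum flow = 6.
Cut capacity 6 equals the max flow, so it is a minimum cut.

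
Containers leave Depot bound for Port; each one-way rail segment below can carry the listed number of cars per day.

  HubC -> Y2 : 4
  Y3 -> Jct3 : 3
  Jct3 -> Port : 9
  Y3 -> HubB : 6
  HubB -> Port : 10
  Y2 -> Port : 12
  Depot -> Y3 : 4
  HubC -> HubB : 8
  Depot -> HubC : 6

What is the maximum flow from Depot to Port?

10

Augment Depot→HubC→Y2→Port: bottleneck 4, flow now 4.
Augment Depot→HubC→HubB→Port: bottleneck 2, flow now 6.
Augment Depot→Y3→HubB→Port: bottleneck 4, flow now 10.
No augmenting path remains; maximum flow = 10.
In the residual graph, reachable from Depot: {Depot}.
Min-cut edges: Depot→HubC (6), Depot→Y3 (4); capacity 6 + 4 = 10.
This cut is saturated, so no flow can exceed 10.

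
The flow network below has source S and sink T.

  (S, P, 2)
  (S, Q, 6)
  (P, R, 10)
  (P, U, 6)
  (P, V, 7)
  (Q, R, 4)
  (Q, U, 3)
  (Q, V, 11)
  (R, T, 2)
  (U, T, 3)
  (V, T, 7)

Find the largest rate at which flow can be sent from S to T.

Augment S→P→R→T: bottleneck 2, flow now 2.
Augment S→Q→U→T: bottleneck 3, flow now 5.
Augment S→Q→V→T: bottleneck 3, flow now 8.
No augmenting path remains; maximum flow = 8.
In the residual graph, reachable from S: {S}.
Min-cut edges: S→P (2), S→Q (6); capacity 2 + 6 = 8.
This cut is saturated, so no flow can exceed 8.

8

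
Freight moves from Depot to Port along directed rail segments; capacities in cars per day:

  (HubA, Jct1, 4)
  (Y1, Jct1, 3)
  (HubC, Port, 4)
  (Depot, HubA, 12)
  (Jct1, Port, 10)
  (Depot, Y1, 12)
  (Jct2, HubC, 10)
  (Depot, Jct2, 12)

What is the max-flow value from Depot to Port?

Augment Depot→HubA→Jct1→Port: bottleneck 4, flow now 4.
Augment Depot→Y1→Jct1→Port: bottleneck 3, flow now 7.
Augment Depot→Jct2→HubC→Port: bottleneck 4, flow now 11.
No augmenting path remains; maximum flow = 11.
In the residual graph, reachable from Depot: {Depot, HubA, Y1, Jct2, HubC}.
Min-cut edges: HubA→Jct1 (4), Y1→Jct1 (3), HubC→Port (4); capacity 4 + 3 + 4 = 11.
This cut is saturated, so no flow can exceed 11.

11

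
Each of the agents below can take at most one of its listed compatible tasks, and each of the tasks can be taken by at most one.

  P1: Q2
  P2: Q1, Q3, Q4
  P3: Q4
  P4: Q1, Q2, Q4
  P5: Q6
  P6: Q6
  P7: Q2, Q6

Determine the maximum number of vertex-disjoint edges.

5

Unit-capacity flow: source→left, listed edges, right→sink; max matching = max flow.
Augmenting path P1→Q2 (+1); matched 1.
Augmenting path P2→Q1 (+1); matched 2.
Augmenting path P3→Q4 (+1); matched 3.
Augmenting path P5→Q6 (+1); matched 4.
Augmenting path P4→Q1→P2→Q3 (+1); matched 5.
No augmenting path remains; maximum matching = 5.
König certificate: {P2, P3, P4, Q2, Q6} is a vertex cover of size 5 (every listed pair touches it), so no matching can be larger.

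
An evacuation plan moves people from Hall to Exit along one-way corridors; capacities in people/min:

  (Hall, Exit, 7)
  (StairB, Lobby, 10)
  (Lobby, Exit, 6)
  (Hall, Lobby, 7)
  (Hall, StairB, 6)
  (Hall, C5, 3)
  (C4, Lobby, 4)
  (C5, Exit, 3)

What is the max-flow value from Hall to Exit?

16

Augment Hall→Exit: bottleneck 7, flow now 7.
Augment Hall→C5→Exit: bottleneck 3, flow now 10.
Augment Hall→Lobby→Exit: bottleneck 6, flow now 16.
No augmenting path remains; maximum flow = 16.
In the residual graph, reachable from Hall: {Hall, StairB, Lobby}.
Min-cut edges: Hall→C5 (3), Hall→Exit (7), Lobby→Exit (6); capacity 3 + 7 + 6 = 16.
This cut is saturated, so no flow can exceed 16.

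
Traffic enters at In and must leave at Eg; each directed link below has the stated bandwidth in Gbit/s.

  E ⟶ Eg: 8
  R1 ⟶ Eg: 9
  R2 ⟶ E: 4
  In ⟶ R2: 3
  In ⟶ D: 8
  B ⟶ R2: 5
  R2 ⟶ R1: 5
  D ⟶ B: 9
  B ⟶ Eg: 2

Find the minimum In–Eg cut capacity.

10

Augment In→D→B→Eg: bottleneck 2, flow now 2.
Augment In→R2→E→Eg: bottleneck 3, flow now 5.
Augment In→D→B→R2→E→Eg: bottleneck 1, flow now 6.
Augment In→D→B→R2→R1→Eg: bottleneck 4, flow now 10.
No augmenting path remains; maximum flow = 10.
By max-flow min-cut, the minimum cut capacity equals the max flow.
In the residual graph, reachable from In: {In, D, B}.
Min-cut edges: In→R2 (3), B→R2 (5), B→Eg (2); capacity 3 + 5 + 2 = 10.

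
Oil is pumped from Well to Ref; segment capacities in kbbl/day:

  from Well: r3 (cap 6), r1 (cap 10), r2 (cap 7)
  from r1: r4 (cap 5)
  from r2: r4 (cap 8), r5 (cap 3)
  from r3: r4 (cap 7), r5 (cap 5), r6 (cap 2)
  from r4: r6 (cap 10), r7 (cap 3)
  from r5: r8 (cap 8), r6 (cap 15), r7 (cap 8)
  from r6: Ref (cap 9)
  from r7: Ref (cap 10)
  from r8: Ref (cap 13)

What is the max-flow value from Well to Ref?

18

Augment Well→r3→r6→Ref: bottleneck 2, flow now 2.
Augment Well→r1→r4→r6→Ref: bottleneck 5, flow now 7.
Augment Well→r2→r4→r6→Ref: bottleneck 2, flow now 9.
Augment Well→r2→r4→r7→Ref: bottleneck 3, flow now 12.
Augment Well→r2→r5→r7→Ref: bottleneck 2, flow now 14.
Augment Well→r3→r5→r7→Ref: bottleneck 4, flow now 18.
No augmenting path remains; maximum flow = 18.
In the residual graph, reachable from Well: {Well, r1}.
Min-cut edges: Well→r2 (7), Well→r3 (6), r1→r4 (5); capacity 7 + 6 + 5 = 18.
This cut is saturated, so no flow can exceed 18.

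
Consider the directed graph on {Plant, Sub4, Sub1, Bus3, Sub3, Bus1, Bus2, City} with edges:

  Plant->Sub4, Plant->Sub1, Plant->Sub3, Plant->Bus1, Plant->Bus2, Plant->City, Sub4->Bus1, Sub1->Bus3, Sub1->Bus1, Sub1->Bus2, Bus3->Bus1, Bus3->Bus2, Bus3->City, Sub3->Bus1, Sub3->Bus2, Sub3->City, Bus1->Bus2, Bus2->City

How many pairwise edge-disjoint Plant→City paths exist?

Assign every edge capacity 1; by Menger, the answer equals the max flow.
Path Plant→City (+1); total 1.
Path Plant→Sub3→City (+1); total 2.
Path Plant→Bus2→City (+1); total 3.
Path Plant→Sub1→Bus3→City (+1); total 4.
No residual Plant→City path; max flow = 4.
Certifying cut of size 4: {Bus2→City, Plant→City, Plant→Sub1, Plant→Sub3}.

4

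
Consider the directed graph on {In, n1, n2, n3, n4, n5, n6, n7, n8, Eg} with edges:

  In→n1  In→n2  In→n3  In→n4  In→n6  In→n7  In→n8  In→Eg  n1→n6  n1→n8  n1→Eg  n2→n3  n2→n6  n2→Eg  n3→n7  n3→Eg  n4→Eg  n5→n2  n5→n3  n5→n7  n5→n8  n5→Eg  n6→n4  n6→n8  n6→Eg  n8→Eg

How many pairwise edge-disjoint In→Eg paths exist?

7

Assign every edge capacity 1; by Menger, the answer equals the max flow.
Path In→Eg (+1); total 1.
Path In→n1→Eg (+1); total 2.
Path In→n2→Eg (+1); total 3.
Path In→n3→Eg (+1); total 4.
Path In→n4→Eg (+1); total 5.
Path In→n6→Eg (+1); total 6.
Path In→n8→Eg (+1); total 7.
No residual In→Eg path; max flow = 7.
Certifying cut of size 7: {In→Eg, In→n1, In→n2, In→n3, In→n4, In→n6, In→n8}.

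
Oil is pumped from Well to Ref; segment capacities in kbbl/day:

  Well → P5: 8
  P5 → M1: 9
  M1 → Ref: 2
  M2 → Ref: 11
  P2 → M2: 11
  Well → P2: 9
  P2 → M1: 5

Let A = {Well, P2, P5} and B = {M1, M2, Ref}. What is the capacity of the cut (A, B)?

Edges leaving {Well, P2, P5}: P2→M1 (5), P2→M2 (11), P5→M1 (9).
Cut capacity = 5 + 11 + 9 = 25.

25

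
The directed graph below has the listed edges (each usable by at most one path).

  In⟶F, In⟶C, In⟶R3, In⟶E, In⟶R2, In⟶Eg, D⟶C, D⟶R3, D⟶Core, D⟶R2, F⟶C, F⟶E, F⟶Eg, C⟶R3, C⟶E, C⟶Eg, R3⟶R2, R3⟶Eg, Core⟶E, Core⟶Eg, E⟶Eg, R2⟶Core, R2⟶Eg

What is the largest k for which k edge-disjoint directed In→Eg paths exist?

6

Assign every edge capacity 1; by Menger, the answer equals the max flow.
Path In→Eg (+1); total 1.
Path In→F→Eg (+1); total 2.
Path In→C→Eg (+1); total 3.
Path In→R3→Eg (+1); total 4.
Path In→E→Eg (+1); total 5.
Path In→R2→Eg (+1); total 6.
No residual In→Eg path; max flow = 6.
Certifying cut of size 6: {In→C, In→E, In→Eg, In→F, In→R2, In→R3}.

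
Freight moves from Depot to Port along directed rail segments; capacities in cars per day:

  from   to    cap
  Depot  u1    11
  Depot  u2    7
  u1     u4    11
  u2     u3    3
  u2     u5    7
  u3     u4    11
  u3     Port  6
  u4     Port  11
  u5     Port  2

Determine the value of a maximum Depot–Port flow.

Augment Depot→u1→u4→Port: bottleneck 11, flow now 11.
Augment Depot→u2→u3→Port: bottleneck 3, flow now 14.
Augment Depot→u2→u5→Port: bottleneck 2, flow now 16.
No augmenting path remains; maximum flow = 16.
In the residual graph, reachable from Depot: {Depot, u2, u5}.
Min-cut edges: Depot→u1 (11), u2→u3 (3), u5→Port (2); capacity 11 + 3 + 2 = 16.
This cut is saturated, so no flow can exceed 16.

16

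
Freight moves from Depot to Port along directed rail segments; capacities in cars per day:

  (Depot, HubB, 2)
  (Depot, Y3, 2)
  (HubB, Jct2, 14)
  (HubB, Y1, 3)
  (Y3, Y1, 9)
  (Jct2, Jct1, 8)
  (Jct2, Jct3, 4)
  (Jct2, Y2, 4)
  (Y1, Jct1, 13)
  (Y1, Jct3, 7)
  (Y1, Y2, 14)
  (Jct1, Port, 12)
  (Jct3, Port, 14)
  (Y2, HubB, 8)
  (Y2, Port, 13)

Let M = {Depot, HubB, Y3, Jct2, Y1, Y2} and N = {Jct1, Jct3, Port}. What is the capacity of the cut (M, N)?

45

Edges leaving {Depot, HubB, Y3, Jct2, Y1, Y2}: Jct2→Jct1 (8), Jct2→Jct3 (4), Y1→Jct1 (13), Y1→Jct3 (7), Y2→Port (13).
Cut capacity = 8 + 4 + 13 + 7 + 13 = 45.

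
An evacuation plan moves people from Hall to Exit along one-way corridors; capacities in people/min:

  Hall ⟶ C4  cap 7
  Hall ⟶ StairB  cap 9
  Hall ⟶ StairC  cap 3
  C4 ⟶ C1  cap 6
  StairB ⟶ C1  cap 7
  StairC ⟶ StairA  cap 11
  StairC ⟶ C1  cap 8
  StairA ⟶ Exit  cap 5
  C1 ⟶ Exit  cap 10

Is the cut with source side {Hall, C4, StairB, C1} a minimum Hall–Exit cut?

Given cut capacity: 3 + 10 = 13.
Augment Hall→C4→C1→Exit: bottleneck 6, flow now 6.
Augment Hall→StairB→C1→Exit: bottleneck 4, flow now 10.
Augment Hall→StairC→StairA→Exit: bottleneck 3, flow now 13.
No augmenting path remains; maximum flow = 13.
Cut capacity 13 equals the max flow, so it is a minimum cut.

Yes — it is a minimum cut (capacity 13).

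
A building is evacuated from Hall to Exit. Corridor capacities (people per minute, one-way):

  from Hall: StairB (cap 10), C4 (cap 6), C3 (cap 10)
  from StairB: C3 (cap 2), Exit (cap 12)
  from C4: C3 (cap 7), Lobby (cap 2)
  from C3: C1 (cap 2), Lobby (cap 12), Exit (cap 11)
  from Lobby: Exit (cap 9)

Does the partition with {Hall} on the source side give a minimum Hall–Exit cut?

Given cut capacity: 10 + 6 + 10 = 26.
Augment Hall→StairB→Exit: bottleneck 10, flow now 10.
Augment Hall→C3→Exit: bottleneck 10, flow now 20.
Augment Hall→C4→C3→Exit: bottleneck 1, flow now 21.
Augment Hall→C4→Lobby→Exit: bottleneck 2, flow now 23.
Augment Hall→C4→C3→Lobby→Exit: bottleneck 3, flow now 26.
No augmenting path remains; maximum flow = 26.
Cut capacity 26 equals the max flow, so it is a minimum cut.

Yes — it is a minimum cut (capacity 26).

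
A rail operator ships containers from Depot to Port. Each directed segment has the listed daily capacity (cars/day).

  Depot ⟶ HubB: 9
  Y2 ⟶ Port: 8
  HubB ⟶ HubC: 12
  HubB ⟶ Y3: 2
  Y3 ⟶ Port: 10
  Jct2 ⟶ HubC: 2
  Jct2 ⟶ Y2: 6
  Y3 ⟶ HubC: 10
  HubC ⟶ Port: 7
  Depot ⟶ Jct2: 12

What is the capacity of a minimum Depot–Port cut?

Augment Depot→Jct2→HubC→Port: bottleneck 2, flow now 2.
Augment Depot→Jct2→Y2→Port: bottleneck 6, flow now 8.
Augment Depot→HubB→Y3→Port: bottleneck 2, flow now 10.
Augment Depot→HubB→HubC→Port: bottleneck 5, flow now 15.
No augmenting path remains; maximum flow = 15.
By max-flow min-cut, the minimum cut capacity equals the max flow.
In the residual graph, reachable from Depot: {Depot, Jct2, HubB, HubC}.
Min-cut edges: Jct2→Y2 (6), HubB→Y3 (2), HubC→Port (7); capacity 6 + 2 + 7 = 15.

15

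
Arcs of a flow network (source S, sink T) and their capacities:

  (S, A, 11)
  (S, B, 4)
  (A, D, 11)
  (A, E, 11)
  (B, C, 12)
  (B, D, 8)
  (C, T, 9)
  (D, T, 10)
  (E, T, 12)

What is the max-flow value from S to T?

15

Augment S→A→D→T: bottleneck 10, flow now 10.
Augment S→A→E→T: bottleneck 1, flow now 11.
Augment S→B→C→T: bottleneck 4, flow now 15.
No augmenting path remains; maximum flow = 15.
In the residual graph, reachable from S: {S}.
Min-cut edges: S→A (11), S→B (4); capacity 11 + 4 = 15.
This cut is saturated, so no flow can exceed 15.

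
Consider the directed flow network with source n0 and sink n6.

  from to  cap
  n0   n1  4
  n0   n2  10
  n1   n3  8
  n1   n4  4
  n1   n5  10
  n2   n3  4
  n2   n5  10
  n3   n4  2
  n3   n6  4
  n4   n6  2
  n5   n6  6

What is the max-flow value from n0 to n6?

Augment n0→n1→n3→n6: bottleneck 4, flow now 4.
Augment n0→n2→n5→n6: bottleneck 6, flow now 10.
Augment n0→n2→n3→n4→n6: bottleneck 2, flow now 12.
No augmenting path remains; maximum flow = 12.
In the residual graph, reachable from n0: {n0, n1, n2, n3, n4, n5}.
Min-cut edges: n3→n6 (4), n4→n6 (2), n5→n6 (6); capacity 4 + 2 + 6 = 12.
This cut is saturated, so no flow can exceed 12.

12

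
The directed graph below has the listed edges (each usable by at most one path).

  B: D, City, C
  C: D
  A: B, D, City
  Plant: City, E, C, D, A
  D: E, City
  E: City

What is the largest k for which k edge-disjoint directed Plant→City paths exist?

Assign every edge capacity 1; by Menger, the answer equals the max flow.
Path Plant→City (+1); total 1.
Path Plant→A→City (+1); total 2.
Path Plant→D→City (+1); total 3.
Path Plant→E→City (+1); total 4.
No residual Plant→City path; max flow = 4.
Certifying cut of size 4: {D→City, E→City, Plant→A, Plant→City}.

4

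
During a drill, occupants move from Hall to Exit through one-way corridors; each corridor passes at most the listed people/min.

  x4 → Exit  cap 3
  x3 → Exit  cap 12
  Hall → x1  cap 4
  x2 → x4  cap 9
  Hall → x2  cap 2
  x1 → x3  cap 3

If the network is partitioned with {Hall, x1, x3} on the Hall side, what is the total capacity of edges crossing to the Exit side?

14

Edges leaving {Hall, x1, x3}: Hall→x2 (2), x3→Exit (12).
Cut capacity = 2 + 12 = 14.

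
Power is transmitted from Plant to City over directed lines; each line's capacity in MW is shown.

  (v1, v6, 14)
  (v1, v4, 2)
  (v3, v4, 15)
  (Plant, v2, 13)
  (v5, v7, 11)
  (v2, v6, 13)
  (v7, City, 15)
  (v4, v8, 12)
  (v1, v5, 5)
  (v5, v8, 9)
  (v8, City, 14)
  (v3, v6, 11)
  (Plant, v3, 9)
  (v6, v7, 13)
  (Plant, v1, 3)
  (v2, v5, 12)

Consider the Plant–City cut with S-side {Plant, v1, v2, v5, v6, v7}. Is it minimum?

Given cut capacity: 9 + 2 + 9 + 15 = 35.
Augment Plant→v1→v4→v8→City: bottleneck 2, flow now 2.
Augment Plant→v1→v5→v7→City: bottleneck 1, flow now 3.
Augment Plant→v2→v5→v7→City: bottleneck 10, flow now 13.
Augment Plant→v2→v5→v8→City: bottleneck 2, flow now 15.
Augment Plant→v2→v6→v7→City: bottleneck 1, flow now 16.
Augment Plant→v3→v4→v8→City: bottleneck 9, flow now 25.
No augmenting path remains; maximum flow = 25.
In the residual graph, reachable from Plant: {Plant}.
Min-cut edges: Plant→v1 (3), Plant→v2 (13), Plant→v3 (9); capacity 3 + 13 + 9 = 25.
Cut capacity 35 exceeds the max flow 25, so it is not minimum.

No — its capacity is 35, but the minimum cut has capacity 25.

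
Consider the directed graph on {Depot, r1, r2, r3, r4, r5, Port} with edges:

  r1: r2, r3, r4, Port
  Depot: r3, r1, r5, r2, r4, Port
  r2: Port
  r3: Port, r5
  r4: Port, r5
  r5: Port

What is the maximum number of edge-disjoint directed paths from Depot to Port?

Assign every edge capacity 1; by Menger, the answer equals the max flow.
Path Depot→Port (+1); total 1.
Path Depot→r1→Port (+1); total 2.
Path Depot→r2→Port (+1); total 3.
Path Depot→r3→Port (+1); total 4.
Path Depot→r4→Port (+1); total 5.
Path Depot→r5→Port (+1); total 6.
No residual Depot→Port path; max flow = 6.
Certifying cut of size 6: {Depot→Port, Depot→r1, Depot→r2, Depot→r3, Depot→r4, Depot→r5}.

6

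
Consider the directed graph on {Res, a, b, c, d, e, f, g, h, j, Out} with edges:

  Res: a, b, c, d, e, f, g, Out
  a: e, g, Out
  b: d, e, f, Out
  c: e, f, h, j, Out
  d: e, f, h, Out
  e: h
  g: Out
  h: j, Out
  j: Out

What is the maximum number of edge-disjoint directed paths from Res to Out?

Assign every edge capacity 1; by Menger, the answer equals the max flow.
Path Res→Out (+1); total 1.
Path Res→a→Out (+1); total 2.
Path Res→b→Out (+1); total 3.
Path Res→c→Out (+1); total 4.
Path Res→d→Out (+1); total 5.
Path Res→g→Out (+1); total 6.
Path Res→e→h→Out (+1); total 7.
No residual Res→Out path; max flow = 7.
Certifying cut of size 7: {Res→Out, Res→a, Res→b, Res→c, Res→d, Res→e, Res→g}.

7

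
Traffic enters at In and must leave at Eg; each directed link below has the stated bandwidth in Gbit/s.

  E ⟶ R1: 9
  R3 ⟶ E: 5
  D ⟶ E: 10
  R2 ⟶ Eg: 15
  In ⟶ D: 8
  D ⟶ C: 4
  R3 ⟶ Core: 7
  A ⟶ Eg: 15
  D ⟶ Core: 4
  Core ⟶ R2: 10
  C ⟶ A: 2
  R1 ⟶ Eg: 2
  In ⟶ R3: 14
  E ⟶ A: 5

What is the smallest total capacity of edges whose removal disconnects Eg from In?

19

Augment In→R3→E→R1→Eg: bottleneck 2, flow now 2.
Augment In→R3→E→A→Eg: bottleneck 3, flow now 5.
Augment In→R3→Core→R2→Eg: bottleneck 7, flow now 12.
Augment In→D→E→A→Eg: bottleneck 2, flow now 14.
Augment In→D→Core→R2→Eg: bottleneck 3, flow now 17.
Augment In→D→C→A→Eg: bottleneck 2, flow now 19.
No augmenting path remains; maximum flow = 19.
By max-flow min-cut, the minimum cut capacity equals the max flow.
In the residual graph, reachable from In: {In, R3, D, E, Core, C, R1}.
Min-cut edges: E→A (5), Core→R2 (10), C→A (2), R1→Eg (2); capacity 5 + 10 + 2 + 2 = 19.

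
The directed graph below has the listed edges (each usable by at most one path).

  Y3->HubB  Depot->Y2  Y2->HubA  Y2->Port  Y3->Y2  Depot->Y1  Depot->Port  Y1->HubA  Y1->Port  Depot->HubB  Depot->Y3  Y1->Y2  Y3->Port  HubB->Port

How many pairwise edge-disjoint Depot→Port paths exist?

Assign every edge capacity 1; by Menger, the answer equals the max flow.
Path Depot→Port (+1); total 1.
Path Depot→Y1→Port (+1); total 2.
Path Depot→Y3→Port (+1); total 3.
Path Depot→Y2→Port (+1); total 4.
Path Depot→HubB→Port (+1); total 5.
No residual Depot→Port path; max flow = 5.
Certifying cut of size 5: {Depot→HubB, Depot→Port, Depot→Y1, Depot→Y2, Depot→Y3}.

5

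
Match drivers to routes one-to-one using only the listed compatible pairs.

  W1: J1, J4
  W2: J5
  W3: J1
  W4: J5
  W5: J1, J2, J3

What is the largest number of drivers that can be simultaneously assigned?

Unit-capacity flow: source→left, listed edges, right→sink; max matching = max flow.
Augmenting path W1→J1 (+1); matched 1.
Augmenting path W2→J5 (+1); matched 2.
Augmenting path W5→J2 (+1); matched 3.
Augmenting path W3→J1→W1→J4 (+1); matched 4.
No augmenting path remains; maximum matching = 4.
König certificate: {W1, W3, W5, J5} is a vertex cover of size 4 (every listed pair touches it), so no matching can be larger.

4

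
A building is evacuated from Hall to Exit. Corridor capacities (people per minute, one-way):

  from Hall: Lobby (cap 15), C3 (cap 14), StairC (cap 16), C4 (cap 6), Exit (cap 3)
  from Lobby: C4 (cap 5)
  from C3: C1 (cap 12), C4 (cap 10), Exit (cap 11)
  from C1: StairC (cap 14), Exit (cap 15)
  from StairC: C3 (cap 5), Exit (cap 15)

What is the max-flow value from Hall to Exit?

Augment Hall→Exit: bottleneck 3, flow now 3.
Augment Hall→C3→Exit: bottleneck 11, flow now 14.
Augment Hall→StairC→Exit: bottleneck 15, flow now 29.
Augment Hall→C3→C1→Exit: bottleneck 3, flow now 32.
Augment Hall→StairC→C3→C1→Exit: bottleneck 1, flow now 33.
No augmenting path remains; maximum flow = 33.
In the residual graph, reachable from Hall: {Hall, Lobby, C4}.
Min-cut edges: Hall→C3 (14), Hall→StairC (16), Hall→Exit (3); capacity 14 + 16 + 3 = 33.
This cut is saturated, so no flow can exceed 33.

33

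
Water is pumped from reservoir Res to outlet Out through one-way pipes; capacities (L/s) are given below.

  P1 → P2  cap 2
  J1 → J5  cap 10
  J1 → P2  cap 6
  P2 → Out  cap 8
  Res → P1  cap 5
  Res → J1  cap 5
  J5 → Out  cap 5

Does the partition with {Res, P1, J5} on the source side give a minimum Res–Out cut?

No — its capacity is 12, but the minimum cut has capacity 7.

Given cut capacity: 5 + 2 + 5 = 12.
Augment Res→P1→P2→Out: bottleneck 2, flow now 2.
Augment Res→J1→J5→Out: bottleneck 5, flow now 7.
No augmenting path remains; maximum flow = 7.
In the residual graph, reachable from Res: {Res, P1}.
Min-cut edges: Res→J1 (5), P1→P2 (2); capacity 5 + 2 = 7.
Cut capacity 12 exceeds the max flow 7, so it is not minimum.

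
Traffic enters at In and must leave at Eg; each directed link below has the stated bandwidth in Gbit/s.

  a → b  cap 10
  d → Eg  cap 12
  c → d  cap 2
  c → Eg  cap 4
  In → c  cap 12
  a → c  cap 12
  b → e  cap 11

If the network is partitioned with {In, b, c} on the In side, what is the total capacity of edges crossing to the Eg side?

Edges leaving {In, b, c}: b→e (11), c→d (2), c→Eg (4).
Cut capacity = 11 + 2 + 4 = 17.

17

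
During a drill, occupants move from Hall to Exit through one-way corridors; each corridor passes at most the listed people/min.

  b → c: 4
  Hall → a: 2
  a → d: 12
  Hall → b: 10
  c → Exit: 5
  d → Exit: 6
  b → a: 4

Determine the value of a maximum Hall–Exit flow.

10

Augment Hall→a→d→Exit: bottleneck 2, flow now 2.
Augment Hall→b→c→Exit: bottleneck 4, flow now 6.
Augment Hall→b→a→d→Exit: bottleneck 4, flow now 10.
No augmenting path remains; maximum flow = 10.
In the residual graph, reachable from Hall: {Hall, b}.
Min-cut edges: Hall→a (2), b→a (4), b→c (4); capacity 2 + 4 + 4 = 10.
This cut is saturated, so no flow can exceed 10.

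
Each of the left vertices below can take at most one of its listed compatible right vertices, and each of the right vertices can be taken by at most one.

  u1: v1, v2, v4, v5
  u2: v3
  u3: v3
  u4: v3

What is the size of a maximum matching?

Unit-capacity flow: source→left, listed edges, right→sink; max matching = max flow.
Augmenting path u1→v1 (+1); matched 1.
Augmenting path u2→v3 (+1); matched 2.
No augmenting path remains; maximum matching = 2.
König certificate: {u1, v3} is a vertex cover of size 2 (every listed pair touches it), so no matching can be larger.

2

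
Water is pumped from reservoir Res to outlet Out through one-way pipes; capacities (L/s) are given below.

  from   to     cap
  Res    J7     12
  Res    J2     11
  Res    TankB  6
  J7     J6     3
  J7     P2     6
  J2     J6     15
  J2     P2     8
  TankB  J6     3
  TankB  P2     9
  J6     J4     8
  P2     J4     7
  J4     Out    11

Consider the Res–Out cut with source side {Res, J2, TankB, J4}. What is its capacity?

Edges leaving {Res, J2, TankB, J4}: Res→J7 (12), J2→J6 (15), J2→P2 (8), TankB→J6 (3), TankB→P2 (9), J4→Out (11).
Cut capacity = 12 + 15 + 8 + 3 + 9 + 11 = 58.

58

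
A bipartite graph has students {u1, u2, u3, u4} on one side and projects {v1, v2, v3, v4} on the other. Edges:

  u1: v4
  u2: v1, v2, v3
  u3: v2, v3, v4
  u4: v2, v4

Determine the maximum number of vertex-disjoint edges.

Unit-capacity flow: source→left, listed edges, right→sink; max matching = max flow.
Augmenting path u1→v4 (+1); matched 1.
Augmenting path u2→v1 (+1); matched 2.
Augmenting path u3→v2 (+1); matched 3.
Augmenting path u4→v2→u3→v3 (+1); matched 4.
No augmenting path remains; maximum matching = 4.
König certificate: {u1, u2, u3, u4} is a vertex cover of size 4 (every listed pair touches it), so no matching can be larger.

4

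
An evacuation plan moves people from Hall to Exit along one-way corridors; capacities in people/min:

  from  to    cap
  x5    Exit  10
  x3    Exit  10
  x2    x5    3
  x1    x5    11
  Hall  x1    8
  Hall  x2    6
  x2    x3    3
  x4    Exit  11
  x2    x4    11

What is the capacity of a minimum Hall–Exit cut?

Augment Hall→x1→x5→Exit: bottleneck 8, flow now 8.
Augment Hall→x2→x3→Exit: bottleneck 3, flow now 11.
Augment Hall→x2→x4→Exit: bottleneck 3, flow now 14.
No augmenting path remains; maximum flow = 14.
By max-flow min-cut, the minimum cut capacity equals the max flow.
In the residual graph, reachable from Hall: {Hall}.
Min-cut edges: Hall→x1 (8), Hall→x2 (6); capacity 8 + 6 = 14.

14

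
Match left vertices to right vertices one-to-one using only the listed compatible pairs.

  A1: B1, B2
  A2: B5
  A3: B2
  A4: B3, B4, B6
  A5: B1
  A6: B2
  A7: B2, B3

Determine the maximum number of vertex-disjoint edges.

Unit-capacity flow: source→left, listed edges, right→sink; max matching = max flow.
Augmenting path A1→B1 (+1); matched 1.
Augmenting path A2→B5 (+1); matched 2.
Augmenting path A3→B2 (+1); matched 3.
Augmenting path A4→B3 (+1); matched 4.
Augmenting path A7→B3→A4→B4 (+1); matched 5.
No augmenting path remains; maximum matching = 5.
König certificate: {A2, A4, A7, B1, B2} is a vertex cover of size 5 (every listed pair touches it), so no matching can be larger.

5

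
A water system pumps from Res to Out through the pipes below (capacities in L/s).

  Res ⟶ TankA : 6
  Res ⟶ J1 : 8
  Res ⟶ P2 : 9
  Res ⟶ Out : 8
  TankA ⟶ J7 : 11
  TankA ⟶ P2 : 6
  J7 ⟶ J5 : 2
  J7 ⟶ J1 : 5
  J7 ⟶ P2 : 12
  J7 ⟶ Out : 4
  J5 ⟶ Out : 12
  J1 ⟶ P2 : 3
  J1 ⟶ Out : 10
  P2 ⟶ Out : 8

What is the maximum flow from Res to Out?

30

Augment Res→Out: bottleneck 8, flow now 8.
Augment Res→J1→Out: bottleneck 8, flow now 16.
Augment Res→P2→Out: bottleneck 8, flow now 24.
Augment Res→TankA→J7→Out: bottleneck 4, flow now 28.
Augment Res→TankA→J7→J5→Out: bottleneck 2, flow now 30.
No augmenting path remains; maximum flow = 30.
In the residual graph, reachable from Res: {Res, P2}.
Min-cut edges: Res→TankA (6), Res→J1 (8), Res→Out (8), P2→Out (8); capacity 6 + 8 + 8 + 8 = 30.
This cut is saturated, so no flow can exceed 30.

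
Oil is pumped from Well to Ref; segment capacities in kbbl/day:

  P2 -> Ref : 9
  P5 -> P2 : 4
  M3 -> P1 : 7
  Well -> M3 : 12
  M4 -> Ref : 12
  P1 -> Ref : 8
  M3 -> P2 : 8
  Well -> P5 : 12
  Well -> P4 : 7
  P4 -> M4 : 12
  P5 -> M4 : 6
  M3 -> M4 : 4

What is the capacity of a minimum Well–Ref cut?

Augment Well→M3→M4→Ref: bottleneck 4, flow now 4.
Augment Well→M3→P1→Ref: bottleneck 7, flow now 11.
Augment Well→M3→P2→Ref: bottleneck 1, flow now 12.
Augment Well→P4→M4→Ref: bottleneck 7, flow now 19.
Augment Well→P5→M4→Ref: bottleneck 1, flow now 20.
Augment Well→P5→P2→Ref: bottleneck 4, flow now 24.
Augment Well→P5→M4→M3→P2→Ref: bottleneck 4, flow now 28. (uses reverse residual edge)
No augmenting path remains; maximum flow = 28.
By max-flow min-cut, the minimum cut capacity equals the max flow.
In the residual graph, reachable from Well: {Well, P4, P5, M4}.
Min-cut edges: Well→M3 (12), P5→P2 (4), M4→Ref (12); capacity 12 + 4 + 12 = 28.

28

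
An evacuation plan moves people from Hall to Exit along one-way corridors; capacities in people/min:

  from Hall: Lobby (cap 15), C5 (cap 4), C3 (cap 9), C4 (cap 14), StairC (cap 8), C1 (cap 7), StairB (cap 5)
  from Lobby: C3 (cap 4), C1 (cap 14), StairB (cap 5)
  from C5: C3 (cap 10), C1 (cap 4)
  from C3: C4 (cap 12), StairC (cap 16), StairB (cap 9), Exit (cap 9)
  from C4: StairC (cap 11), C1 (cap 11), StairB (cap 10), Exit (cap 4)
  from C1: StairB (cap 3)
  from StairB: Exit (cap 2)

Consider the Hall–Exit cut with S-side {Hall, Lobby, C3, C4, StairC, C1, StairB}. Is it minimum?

Given cut capacity: 4 + 9 + 4 + 2 = 19.
Augment Hall→C3→Exit: bottleneck 9, flow now 9.
Augment Hall→C4→Exit: bottleneck 4, flow now 13.
Augment Hall→StairB→Exit: bottleneck 2, flow now 15.
No augmenting path remains; maximum flow = 15.
In the residual graph, reachable from Hall: {Hall, Lobby, C5, C3, C4, StairC, C1, StairB}.
Min-cut edges: C3→Exit (9), C4→Exit (4), StairB→Exit (2); capacity 9 + 4 + 2 = 15.
Cut capacity 19 exceeds the max flow 15, so it is not minimum.

No — its capacity is 19, but the minimum cut has capacity 15.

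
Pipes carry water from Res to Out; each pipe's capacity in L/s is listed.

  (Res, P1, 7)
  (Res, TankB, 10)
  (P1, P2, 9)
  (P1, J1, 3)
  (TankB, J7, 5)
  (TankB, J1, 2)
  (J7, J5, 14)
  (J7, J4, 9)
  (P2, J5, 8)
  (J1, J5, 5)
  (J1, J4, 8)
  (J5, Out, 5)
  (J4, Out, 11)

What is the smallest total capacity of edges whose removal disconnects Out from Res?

Augment Res→P1→P2→J5→Out: bottleneck 5, flow now 5.
Augment Res→P1→J1→J4→Out: bottleneck 2, flow now 7.
Augment Res→TankB→J7→J4→Out: bottleneck 5, flow now 12.
Augment Res→TankB→J1→J4→Out: bottleneck 2, flow now 14.
No augmenting path remains; maximum flow = 14.
By max-flow min-cut, the minimum cut capacity equals the max flow.
In the residual graph, reachable from Res: {Res, TankB}.
Min-cut edges: Res→P1 (7), TankB→J7 (5), TankB→J1 (2); capacity 7 + 5 + 2 = 14.

14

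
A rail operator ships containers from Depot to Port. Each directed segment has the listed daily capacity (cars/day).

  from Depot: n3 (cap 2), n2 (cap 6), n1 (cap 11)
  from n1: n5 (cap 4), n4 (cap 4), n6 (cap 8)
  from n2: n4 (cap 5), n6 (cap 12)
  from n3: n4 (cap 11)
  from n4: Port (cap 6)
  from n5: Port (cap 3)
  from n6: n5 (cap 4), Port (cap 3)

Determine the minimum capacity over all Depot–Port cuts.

12

Augment Depot→n1→n4→Port: bottleneck 4, flow now 4.
Augment Depot→n1→n5→Port: bottleneck 3, flow now 7.
Augment Depot→n1→n6→Port: bottleneck 3, flow now 10.
Augment Depot→n2→n4→Port: bottleneck 2, flow now 12.
No augmenting path remains; maximum flow = 12.
By max-flow min-cut, the minimum cut capacity equals the max flow.
In the residual graph, reachable from Depot: {Depot, n1, n2, n3, n4, n5, n6}.
Min-cut edges: n4→Port (6), n5→Port (3), n6→Port (3); capacity 6 + 3 + 3 = 12.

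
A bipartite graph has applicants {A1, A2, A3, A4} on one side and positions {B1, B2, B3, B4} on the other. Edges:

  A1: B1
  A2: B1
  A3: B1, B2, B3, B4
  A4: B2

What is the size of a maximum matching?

Unit-capacity flow: source→left, listed edges, right→sink; max matching = max flow.
Augmenting path A1→B1 (+1); matched 1.
Augmenting path A3→B2 (+1); matched 2.
Augmenting path A4→B2→A3→B3 (+1); matched 3.
No augmenting path remains; maximum matching = 3.
König certificate: {A3, A4, B1} is a vertex cover of size 3 (every listed pair touches it), so no matching can be larger.

3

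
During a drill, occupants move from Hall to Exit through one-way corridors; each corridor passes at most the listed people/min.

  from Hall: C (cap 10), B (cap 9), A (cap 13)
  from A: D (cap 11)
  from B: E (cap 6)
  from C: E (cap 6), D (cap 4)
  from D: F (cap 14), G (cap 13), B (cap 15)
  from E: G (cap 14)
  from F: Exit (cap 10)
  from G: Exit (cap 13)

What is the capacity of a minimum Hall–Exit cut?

Augment Hall→A→D→F→Exit: bottleneck 10, flow now 10.
Augment Hall→A→D→G→Exit: bottleneck 1, flow now 11.
Augment Hall→B→E→G→Exit: bottleneck 6, flow now 17.
Augment Hall→C→D→G→Exit: bottleneck 4, flow now 21.
Augment Hall→C→E→G→Exit: bottleneck 2, flow now 23.
No augmenting path remains; maximum flow = 23.
By max-flow min-cut, the minimum cut capacity equals the max flow.
In the residual graph, reachable from Hall: {Hall, A, B, C, D, E, F, G}.
Min-cut edges: F→Exit (10), G→Exit (13); capacity 10 + 13 = 23.

23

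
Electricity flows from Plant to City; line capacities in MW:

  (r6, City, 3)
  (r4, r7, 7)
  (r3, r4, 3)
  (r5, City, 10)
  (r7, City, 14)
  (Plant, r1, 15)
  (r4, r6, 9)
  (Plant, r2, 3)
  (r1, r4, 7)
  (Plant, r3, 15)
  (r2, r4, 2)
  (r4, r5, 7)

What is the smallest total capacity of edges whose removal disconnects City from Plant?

12

Augment Plant→r1→r4→r5→City: bottleneck 7, flow now 7.
Augment Plant→r2→r4→r6→City: bottleneck 2, flow now 9.
Augment Plant→r3→r4→r6→City: bottleneck 1, flow now 10.
Augment Plant→r3→r4→r7→City: bottleneck 2, flow now 12.
No augmenting path remains; maximum flow = 12.
By max-flow min-cut, the minimum cut capacity equals the max flow.
In the residual graph, reachable from Plant: {Plant, r1, r2, r3}.
Min-cut edges: r1→r4 (7), r2→r4 (2), r3→r4 (3); capacity 7 + 2 + 3 = 12.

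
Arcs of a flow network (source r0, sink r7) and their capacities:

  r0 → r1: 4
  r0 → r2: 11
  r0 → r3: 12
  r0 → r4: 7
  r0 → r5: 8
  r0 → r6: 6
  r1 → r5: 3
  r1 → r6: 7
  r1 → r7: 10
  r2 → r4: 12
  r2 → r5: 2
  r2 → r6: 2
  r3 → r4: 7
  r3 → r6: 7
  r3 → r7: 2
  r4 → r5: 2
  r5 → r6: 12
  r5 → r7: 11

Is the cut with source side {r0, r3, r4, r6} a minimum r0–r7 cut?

Given cut capacity: 4 + 11 + 8 + 2 + 2 = 27.
Augment r0→r1→r7: bottleneck 4, flow now 4.
Augment r0→r3→r7: bottleneck 2, flow now 6.
Augment r0→r5→r7: bottleneck 8, flow now 14.
Augment r0→r2→r5→r7: bottleneck 2, flow now 16.
Augment r0→r4→r5→r7: bottleneck 1, flow now 17.
No augmenting path remains; maximum flow = 17.
In the residual graph, reachable from r0: {r0, r2, r3, r4, r5, r6}.
Min-cut edges: r0→r1 (4), r3→r7 (2), r5→r7 (11); capacity 4 + 2 + 11 = 17.
Cut capacity 27 exceeds the max flow 17, so it is not minimum.

No — its capacity is 27, but the minimum cut has capacity 17.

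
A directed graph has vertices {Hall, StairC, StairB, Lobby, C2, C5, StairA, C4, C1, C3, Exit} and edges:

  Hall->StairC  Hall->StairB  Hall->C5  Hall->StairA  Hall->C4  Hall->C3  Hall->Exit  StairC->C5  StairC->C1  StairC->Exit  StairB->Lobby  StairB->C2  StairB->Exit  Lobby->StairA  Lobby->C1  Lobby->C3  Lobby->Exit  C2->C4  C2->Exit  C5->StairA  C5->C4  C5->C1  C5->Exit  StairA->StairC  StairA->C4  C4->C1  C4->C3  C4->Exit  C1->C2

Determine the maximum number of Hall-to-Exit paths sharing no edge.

Assign every edge capacity 1; by Menger, the answer equals the max flow.
Path Hall→Exit (+1); total 1.
Path Hall→StairC→Exit (+1); total 2.
Path Hall→StairB→Exit (+1); total 3.
Path Hall→C5→Exit (+1); total 4.
Path Hall→C4→Exit (+1); total 5.
Path Hall→StairA→StairC→C1→C2→Exit (+1); total 6.
No residual Hall→Exit path; max flow = 6.
Certifying cut of size 6: {Hall→C4, Hall→C5, Hall→Exit, Hall→StairA, Hall→StairB, Hall→StairC}.

6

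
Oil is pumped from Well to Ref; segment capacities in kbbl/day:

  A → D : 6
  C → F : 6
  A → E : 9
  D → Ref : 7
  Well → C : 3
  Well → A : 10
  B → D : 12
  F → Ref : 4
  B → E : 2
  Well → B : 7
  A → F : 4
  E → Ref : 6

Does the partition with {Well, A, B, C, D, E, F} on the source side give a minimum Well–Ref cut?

Given cut capacity: 7 + 6 + 4 = 17.
Augment Well→A→D→Ref: bottleneck 6, flow now 6.
Augment Well→A→E→Ref: bottleneck 4, flow now 10.
Augment Well→B→D→Ref: bottleneck 1, flow now 11.
Augment Well→B→E→Ref: bottleneck 2, flow now 13.
Augment Well→C→F→Ref: bottleneck 3, flow now 16.
Augment Well→B→D→A→F→Ref: bottleneck 1, flow now 17. (uses reverse residual edge)
No augmenting path remains; maximum flow = 17.
Cut capacity 17 equals the max flow, so it is a minimum cut.

Yes — it is a minimum cut (capacity 17).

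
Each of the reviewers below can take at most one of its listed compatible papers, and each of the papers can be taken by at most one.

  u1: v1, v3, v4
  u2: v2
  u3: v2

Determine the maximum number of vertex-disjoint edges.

Unit-capacity flow: source→left, listed edges, right→sink; max matching = max flow.
Augmenting path u1→v1 (+1); matched 1.
Augmenting path u2→v2 (+1); matched 2.
No augmenting path remains; maximum matching = 2.
König certificate: {u1, v2} is a vertex cover of size 2 (every listed pair touches it), so no matching can be larger.

2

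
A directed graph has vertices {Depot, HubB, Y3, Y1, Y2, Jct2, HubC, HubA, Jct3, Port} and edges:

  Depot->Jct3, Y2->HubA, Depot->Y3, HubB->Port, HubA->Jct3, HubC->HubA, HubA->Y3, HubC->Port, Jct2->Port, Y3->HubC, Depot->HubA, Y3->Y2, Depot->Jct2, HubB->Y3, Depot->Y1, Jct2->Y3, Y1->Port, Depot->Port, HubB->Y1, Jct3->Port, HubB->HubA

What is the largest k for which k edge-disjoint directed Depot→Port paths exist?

5

Assign every edge capacity 1; by Menger, the answer equals the max flow.
Path Depot→Port (+1); total 1.
Path Depot→Y1→Port (+1); total 2.
Path Depot→Jct2→Port (+1); total 3.
Path Depot→Jct3→Port (+1); total 4.
Path Depot→Y3→HubC→Port (+1); total 5.
No residual Depot→Port path; max flow = 5.
Certifying cut of size 5: {Depot→Jct2, Depot→Port, Depot→Y1, Jct3→Port, Y3→HubC}.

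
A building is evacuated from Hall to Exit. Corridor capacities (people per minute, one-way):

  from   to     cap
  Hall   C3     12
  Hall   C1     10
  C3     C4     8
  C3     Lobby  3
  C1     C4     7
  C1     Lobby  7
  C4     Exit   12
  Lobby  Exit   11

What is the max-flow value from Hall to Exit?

21

Augment Hall→C3→C4→Exit: bottleneck 8, flow now 8.
Augment Hall→C3→Lobby→Exit: bottleneck 3, flow now 11.
Augment Hall→C1→C4→Exit: bottleneck 4, flow now 15.
Augment Hall→C1→Lobby→Exit: bottleneck 6, flow now 21.
No augmenting path remains; maximum flow = 21.
In the residual graph, reachable from Hall: {Hall, C3}.
Min-cut edges: Hall→C1 (10), C3→C4 (8), C3→Lobby (3); capacity 10 + 8 + 3 = 21.
This cut is saturated, so no flow can exceed 21.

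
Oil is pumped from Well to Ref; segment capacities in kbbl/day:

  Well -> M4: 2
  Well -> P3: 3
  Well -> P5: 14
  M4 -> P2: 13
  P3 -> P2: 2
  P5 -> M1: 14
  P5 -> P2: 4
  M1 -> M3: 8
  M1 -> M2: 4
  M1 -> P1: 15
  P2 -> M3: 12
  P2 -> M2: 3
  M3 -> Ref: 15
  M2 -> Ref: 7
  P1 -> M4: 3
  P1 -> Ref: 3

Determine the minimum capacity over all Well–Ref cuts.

Augment Well→M4→P2→M3→Ref: bottleneck 2, flow now 2.
Augment Well→P3→P2→M3→Ref: bottleneck 2, flow now 4.
Augment Well→P5→M1→M3→Ref: bottleneck 8, flow now 12.
Augment Well→P5→M1→M2→Ref: bottleneck 4, flow now 16.
Augment Well→P5→M1→P1→Ref: bottleneck 2, flow now 18.
No augmenting path remains; maximum flow = 18.
By max-flow min-cut, the minimum cut capacity equals the max flow.
In the residual graph, reachable from Well: {Well, P3}.
Min-cut edges: Well→M4 (2), Well→P5 (14), P3→P2 (2); capacity 2 + 14 + 2 = 18.

18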